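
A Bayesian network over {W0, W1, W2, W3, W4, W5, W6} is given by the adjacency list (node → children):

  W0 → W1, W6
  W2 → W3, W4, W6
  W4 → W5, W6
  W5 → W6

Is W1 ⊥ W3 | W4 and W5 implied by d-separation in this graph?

Yes

There are 3 undirected paths between W1 and W3; checking each against the conditioning set {W4, W5}:
Path 1: W1 ← W0 → W6 ← W5 ← W4 ← W2 → W3
  W6 is a collider here and neither W6 nor any of its descendants is conditioned on, so the collider stays closed — the path is blocked at W6.
Path 2: W1 ← W0 → W6 ← W4 ← W2 → W3
  W6 is a collider here and neither W6 nor any of its descendants is conditioned on, so the collider stays closed — the path is blocked at W6.
Path 3: W1 ← W0 → W6 ← W2 → W3
  W6 is a collider here and neither W6 nor any of its descendants is conditioned on, so the collider stays closed — the path is blocked at W6.
All paths are blocked; W1 ⊥ W3 | {W4, W5} holds.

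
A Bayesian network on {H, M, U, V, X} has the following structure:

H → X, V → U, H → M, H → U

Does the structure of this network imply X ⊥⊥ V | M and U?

Only one path connects X and V:
Path 1: X ← H → U ← V
  H is a fork and H is not conditioned on; U is a collider and U is conditioned on, which opens it — no node blocks this path, so it is active.
At least one path is unblocked, so d-separation fails.

No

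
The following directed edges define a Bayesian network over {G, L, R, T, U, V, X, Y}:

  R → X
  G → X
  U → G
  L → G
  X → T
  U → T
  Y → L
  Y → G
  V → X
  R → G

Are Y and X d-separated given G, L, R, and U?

We examine all 6 paths between Y and X:
Path 1: Y → L → G → X
  L is a chain here and L is conditioned on, so the path is blocked at L.
Path 2: Y → L → G ← U → T ← X
  L is a chain here and L is conditioned on, so the path is blocked at L.
Path 3: Y → L → G ← R → X
  L is a chain here and L is conditioned on, so the path is blocked at L.
Path 4: Y → G → X
  G is a chain here and G is conditioned on, so the path is blocked at G.
Path 5: Y → G ← U → T ← X
  U is a fork here and U is conditioned on, so the path is blocked at U.
Path 6: Y → G ← R → X
  R is a fork here and R is conditioned on, so the path is blocked at R.
Every path is blocked, so Y and X are d-separated given {G, L, R, U}.

Yes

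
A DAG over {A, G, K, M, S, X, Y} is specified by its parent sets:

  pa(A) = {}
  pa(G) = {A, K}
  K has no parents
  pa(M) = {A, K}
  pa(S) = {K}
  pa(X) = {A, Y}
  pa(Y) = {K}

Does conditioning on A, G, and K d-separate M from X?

Yes

We examine all 4 paths between M and X:
Path 1: M ← A → G ← K → Y → X
  A is a fork here and A is conditioned on, so the path is blocked at A.
Path 2: M ← A → X
  A is a fork here and A is conditioned on, so the path is blocked at A.
Path 3: M ← K → Y → X
  K is a fork here and K is conditioned on, so the path is blocked at K.
Path 4: M ← K → G ← A → X
  K is a fork here and K is conditioned on, so the path is blocked at K.
All paths are blocked; M ⊥ X | {A, G, K} holds.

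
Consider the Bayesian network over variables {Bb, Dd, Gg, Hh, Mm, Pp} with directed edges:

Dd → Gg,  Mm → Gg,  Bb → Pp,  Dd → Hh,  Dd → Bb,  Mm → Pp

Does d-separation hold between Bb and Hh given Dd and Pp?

Yes — Bb and Hh are d-separated given {Dd, Pp}.

2 paths connect Bb and Hh; each must be blocked for d-separation to hold:
Path 1: Bb ← Dd → Hh
  Dd is a fork here and Dd is conditioned on, so the path is blocked at Dd.
Path 2: Bb → Pp ← Mm → Gg ← Dd → Hh
  Gg is a collider here and neither Gg nor any of its descendants is conditioned on, so the collider stays closed — the path is blocked at Gg.
All paths are blocked; Bb ⊥ Hh | {Dd, Pp} holds.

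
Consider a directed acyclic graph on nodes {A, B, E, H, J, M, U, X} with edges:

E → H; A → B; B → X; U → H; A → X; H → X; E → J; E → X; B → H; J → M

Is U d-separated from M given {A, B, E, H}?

Yes

Enumerating the 4 paths from U to M and testing each for blocking by {A, B, E, H}:
  1. U → H ← B → X ← E → J → M — H:collider[open]; B:fork[blocks]; X:collider[blocks]; E:fork[blocks]; J:chain[open] ⇒ blocked
  2. U → H ← B ← A → X ← E → J → M — H:collider[open]; B:chain[blocks]; A:fork[blocks]; X:collider[blocks]; E:fork[blocks]; J:chain[open] ⇒ blocked
  3. U → H → X ← E → J → M — H:chain[blocks]; X:collider[blocks]; E:fork[blocks]; J:chain[open] ⇒ blocked
  4. U → H ← E → J → M — H:collider[open]; E:fork[blocks]; J:chain[open] ⇒ blocked
All paths are blocked; U ⊥ M | {A, B, E, H} holds.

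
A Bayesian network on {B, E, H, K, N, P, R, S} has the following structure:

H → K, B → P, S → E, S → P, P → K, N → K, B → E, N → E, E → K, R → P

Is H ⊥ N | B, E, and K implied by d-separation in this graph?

No

There are 4 undirected paths between H and N; checking each against the conditioning set {B, E, K}:
  1. H → K ← P ← B → E ← N — K:collider[open]; P:chain[open]; B:fork[blocks]; E:collider[open] ⇒ blocked
  2. H → K ← P ← S → E ← N — K:collider[open]; P:chain[open]; S:fork[open]; E:collider[open] ⇒ active
  3. H → K ← E ← N — K:collider[open]; E:chain[blocks] ⇒ blocked
  4. H → K ← N — K:collider[open] ⇒ active
Since the path H → K ← P ← S → E ← N is active, H and N are not d-separated given {B, E, K}.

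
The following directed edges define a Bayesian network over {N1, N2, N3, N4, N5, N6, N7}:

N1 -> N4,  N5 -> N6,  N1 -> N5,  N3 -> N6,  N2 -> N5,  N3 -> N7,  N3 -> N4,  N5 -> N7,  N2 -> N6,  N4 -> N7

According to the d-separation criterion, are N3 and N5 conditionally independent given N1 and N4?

6 paths connect N3 and N5; each must be blocked for d-separation to hold:
Path 1: N3 → N6 ← N5
  N6 is a collider here and neither N6 nor any of its descendants is conditioned on, so the collider stays closed — the path is blocked at N6.
Path 2: N3 → N6 ← N2 → N5
  N6 is a collider here and neither N6 nor any of its descendants is conditioned on, so the collider stays closed — the path is blocked at N6.
Path 3: N3 → N4 ← N1 → N5
  N1 is a fork here and N1 is conditioned on, so the path is blocked at N1.
Path 4: N3 → N4 → N7 ← N5
  N4 is a chain here and N4 is conditioned on, so the path is blocked at N4.
Path 5: N3 → N7 ← N4 ← N1 → N5
  N7 is a collider here and neither N7 nor any of its descendants is conditioned on, so the collider stays closed — the path is blocked at N7.
Path 6: N3 → N7 ← N5
  N7 is a collider here and neither N7 nor any of its descendants is conditioned on, so the collider stays closed — the path is blocked at N7.
All paths are blocked; N3 ⊥ N5 | {N1, N4} holds.

Yes — N3 and N5 are d-separated given {N1, N4}.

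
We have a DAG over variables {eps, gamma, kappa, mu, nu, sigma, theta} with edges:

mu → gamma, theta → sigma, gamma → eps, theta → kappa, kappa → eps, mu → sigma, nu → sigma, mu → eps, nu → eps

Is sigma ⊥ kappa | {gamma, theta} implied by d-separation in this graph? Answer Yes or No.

Yes

Enumerating the 4 paths from sigma to kappa and testing each for blocking by {gamma, theta}:
Path 1: sigma ← theta → kappa
  theta is a fork here and theta is conditioned on, so the path is blocked at theta.
Path 2: sigma ← nu → eps ← kappa
  eps is a collider here and neither eps nor any of its descendants is conditioned on, so the collider stays closed — the path is blocked at eps.
Path 3: sigma ← mu → gamma → eps ← kappa
  gamma is a chain here and gamma is conditioned on, so the path is blocked at gamma.
Path 4: sigma ← mu → eps ← kappa
  eps is a collider here and neither eps nor any of its descendants is conditioned on, so the collider stays closed — the path is blocked at eps.
All paths are blocked; sigma ⊥ kappa | {gamma, theta} holds.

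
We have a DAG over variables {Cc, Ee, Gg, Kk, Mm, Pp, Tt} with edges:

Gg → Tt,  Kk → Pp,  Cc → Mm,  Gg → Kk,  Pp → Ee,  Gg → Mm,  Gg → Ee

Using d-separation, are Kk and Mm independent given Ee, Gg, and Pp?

Yes — Kk and Mm are d-separated given {Ee, Gg, Pp}.

Enumerating the 2 paths from Kk to Mm and testing each for blocking by {Ee, Gg, Pp}:
  1. Kk ← Gg → Mm — Gg:fork[blocks] ⇒ blocked
  2. Kk → Pp → Ee ← Gg → Mm — Pp:chain[blocks]; Ee:collider[open]; Gg:fork[blocks] ⇒ blocked
All paths are blocked; Kk ⊥ Mm | {Ee, Gg, Pp} holds.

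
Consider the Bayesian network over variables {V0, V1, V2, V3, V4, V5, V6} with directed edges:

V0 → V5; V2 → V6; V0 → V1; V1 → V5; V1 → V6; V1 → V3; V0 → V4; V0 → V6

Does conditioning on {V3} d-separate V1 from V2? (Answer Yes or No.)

Yes

3 paths connect V1 and V2; each must be blocked for d-separation to hold:
Path 1: V1 → V5 ← V0 → V6 ← V2
  V5 is a collider here and neither V5 nor any of its descendants is conditioned on, so the collider stays closed — the path is blocked at V5.
Path 2: V1 → V6 ← V2
  V6 is a collider here and neither V6 nor any of its descendants is conditioned on, so the collider stays closed — the path is blocked at V6.
Path 3: V1 ← V0 → V6 ← V2
  V6 is a collider here and neither V6 nor any of its descendants is conditioned on, so the collider stays closed — the path is blocked at V6.
Since every path is blocked, d-separation holds.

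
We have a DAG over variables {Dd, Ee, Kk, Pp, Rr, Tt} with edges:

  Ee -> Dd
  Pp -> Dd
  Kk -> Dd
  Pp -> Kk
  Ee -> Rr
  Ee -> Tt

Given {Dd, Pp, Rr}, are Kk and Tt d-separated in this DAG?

No

2 paths connect Kk and Tt; each must be blocked for d-separation to hold:
  1. Kk ← Pp → Dd ← Ee → Tt — Pp:fork[blocks]; Dd:collider[open]; Ee:fork[open] ⇒ blocked
  2. Kk → Dd ← Ee → Tt — Dd:collider[open]; Ee:fork[open] ⇒ active
At least one path is unblocked, so d-separation fails.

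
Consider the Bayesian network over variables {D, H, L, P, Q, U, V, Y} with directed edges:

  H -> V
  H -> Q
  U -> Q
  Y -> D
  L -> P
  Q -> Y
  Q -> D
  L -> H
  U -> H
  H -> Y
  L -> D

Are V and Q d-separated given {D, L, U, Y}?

Enumerating the 6 paths from V to Q and testing each for blocking by {D, L, U, Y}:
Path 1: V ← H ← L → D ← Q
  L is a fork here and L is conditioned on, so the path is blocked at L.
Path 2: V ← H ← L → D ← Y ← Q
  L is a fork here and L is conditioned on, so the path is blocked at L.
Path 3: V ← H → Q
  H is a fork and H is not conditioned on — no node blocks this path, so it is active.
Path 4: V ← H → Y → D ← Q
  Y is a chain here and Y is conditioned on, so the path is blocked at Y.
Path 5: V ← H → Y ← Q
  H is a fork and H is not conditioned on; Y is a collider and Y is conditioned on, which opens it — no node blocks this path, so it is active.
Path 6: V ← H ← U → Q
  U is a fork here and U is conditioned on, so the path is blocked at U.
At least one path is unblocked, so d-separation fails.

No — V and Q are not d-separated given {D, L, U, Y}.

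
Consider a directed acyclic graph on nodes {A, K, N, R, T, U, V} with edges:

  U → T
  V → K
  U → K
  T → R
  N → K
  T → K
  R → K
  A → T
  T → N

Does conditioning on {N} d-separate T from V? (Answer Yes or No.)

Yes

There are 4 undirected paths between T and V; checking each against the conditioning set {N}:
Path 1: T → R → K ← V
  K is a collider here and neither K nor any of its descendants is conditioned on, so the collider stays closed — the path is blocked at K.
Path 2: T ← U → K ← V
  K is a collider here and neither K nor any of its descendants is conditioned on, so the collider stays closed — the path is blocked at K.
Path 3: T → N → K ← V
  N is a chain here and N is conditioned on, so the path is blocked at N.
Path 4: T → K ← V
  K is a collider here and neither K nor any of its descendants is conditioned on, so the collider stays closed — the path is blocked at K.
All paths are blocked; T ⊥ V | {N} holds.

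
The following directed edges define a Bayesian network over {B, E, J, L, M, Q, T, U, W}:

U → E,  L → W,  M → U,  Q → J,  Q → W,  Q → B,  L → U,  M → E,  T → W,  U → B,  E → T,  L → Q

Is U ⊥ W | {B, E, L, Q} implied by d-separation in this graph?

Yes

There are 6 undirected paths between U and W; checking each against the conditioning set {B, E, L, Q}:
Path 1: U → E → T → W
  E is a chain here and E is conditioned on, so the path is blocked at E.
Path 2: U ← L → W
  L is a fork here and L is conditioned on, so the path is blocked at L.
Path 3: U ← L → Q → W
  L is a fork here and L is conditioned on, so the path is blocked at L.
Path 4: U → B ← Q ← L → W
  Q is a chain here and Q is conditioned on, so the path is blocked at Q.
Path 5: U → B ← Q → W
  Q is a fork here and Q is conditioned on, so the path is blocked at Q.
Path 6: U ← M → E → T → W
  E is a chain here and E is conditioned on, so the path is blocked at E.
Since every path is blocked, d-separation holds.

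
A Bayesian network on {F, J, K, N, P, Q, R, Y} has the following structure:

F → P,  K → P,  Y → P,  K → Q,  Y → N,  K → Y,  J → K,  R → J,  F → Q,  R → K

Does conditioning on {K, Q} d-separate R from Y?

Yes

6 paths connect R and Y; each must be blocked for d-separation to hold:
Path 1: R → J → K → Y
  K is a chain here and K is conditioned on, so the path is blocked at K.
Path 2: R → J → K → P ← Y
  K is a chain here and K is conditioned on, so the path is blocked at K.
Path 3: R → J → K → Q ← F → P ← Y
  K is a chain here and K is conditioned on, so the path is blocked at K.
Path 4: R → K → Y
  K is a chain here and K is conditioned on, so the path is blocked at K.
Path 5: R → K → P ← Y
  K is a chain here and K is conditioned on, so the path is blocked at K.
Path 6: R → K → Q ← F → P ← Y
  K is a chain here and K is conditioned on, so the path is blocked at K.
All paths are blocked; R ⊥ Y | {K, Q} holds.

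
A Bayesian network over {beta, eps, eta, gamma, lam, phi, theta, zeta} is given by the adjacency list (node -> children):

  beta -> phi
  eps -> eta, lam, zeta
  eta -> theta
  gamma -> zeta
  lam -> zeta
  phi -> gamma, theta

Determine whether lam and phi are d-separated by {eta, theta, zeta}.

No

There are 4 undirected paths between lam and phi; checking each against the conditioning set {eta, theta, zeta}:
  1. lam ← eps → zeta ← gamma ← phi — eps:fork[open]; zeta:collider[open]; gamma:chain[open] ⇒ active
  2. lam ← eps → eta → theta ← phi — eps:fork[open]; eta:chain[blocks]; theta:collider[open] ⇒ blocked
  3. lam → zeta ← eps → eta → theta ← phi — zeta:collider[open]; eps:fork[open]; eta:chain[blocks]; theta:collider[open] ⇒ blocked
  4. lam → zeta ← gamma ← phi — zeta:collider[open]; gamma:chain[open] ⇒ active
At least one path is unblocked, so d-separation fails.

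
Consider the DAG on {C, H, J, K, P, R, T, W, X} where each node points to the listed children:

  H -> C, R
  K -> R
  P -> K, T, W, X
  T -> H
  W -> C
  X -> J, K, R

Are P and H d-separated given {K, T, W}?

Enumerating the 6 paths from P to H and testing each for blocking by {K, T, W}:
Path 1: P → X → K → R ← H
  K is a chain here and K is conditioned on, so the path is blocked at K.
Path 2: P → X → R ← H
  R is a collider here and neither R nor any of its descendants is conditioned on, so the collider stays closed — the path is blocked at R.
Path 3: P → W → C ← H
  W is a chain here and W is conditioned on, so the path is blocked at W.
Path 4: P → T → H
  T is a chain here and T is conditioned on, so the path is blocked at T.
Path 5: P → K ← X → R ← H
  R is a collider here and neither R nor any of its descendants is conditioned on, so the collider stays closed — the path is blocked at R.
Path 6: P → K → R ← H
  K is a chain here and K is conditioned on, so the path is blocked at K.
All paths are blocked; P ⊥ H | {K, T, W} holds.

Yes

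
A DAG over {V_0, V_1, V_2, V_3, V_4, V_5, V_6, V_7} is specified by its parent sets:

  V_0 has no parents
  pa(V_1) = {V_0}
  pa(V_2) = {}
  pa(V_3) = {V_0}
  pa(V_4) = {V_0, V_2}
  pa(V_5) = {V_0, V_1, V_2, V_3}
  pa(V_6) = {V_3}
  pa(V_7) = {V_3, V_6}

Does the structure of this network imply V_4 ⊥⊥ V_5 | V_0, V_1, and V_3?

Enumerating the 4 paths from V_4 to V_5 and testing each for blocking by {V_0, V_1, V_3}:
Path 1: V_4 ← V_0 → V_1 → V_5
  V_0 is a fork here and V_0 is conditioned on, so the path is blocked at V_0.
Path 2: V_4 ← V_0 → V_5
  V_0 is a fork here and V_0 is conditioned on, so the path is blocked at V_0.
Path 3: V_4 ← V_0 → V_3 → V_5
  V_0 is a fork here and V_0 is conditioned on, so the path is blocked at V_0.
Path 4: V_4 ← V_2 → V_5
  V_2 is a fork and V_2 is not conditioned on — no node blocks this path, so it is active.
Since the path V_4 ← V_2 → V_5 is active, V_4 and V_5 are not d-separated given {V_0, V_1, V_3}.

No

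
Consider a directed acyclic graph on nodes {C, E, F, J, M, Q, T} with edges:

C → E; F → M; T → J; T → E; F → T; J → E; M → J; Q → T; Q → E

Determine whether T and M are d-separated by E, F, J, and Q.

There are 4 undirected paths between T and M; checking each against the conditioning set {E, F, J, Q}:
  1. T ← F → M — F:fork[blocks] ⇒ blocked
  2. T → E ← J ← M — E:collider[open]; J:chain[blocks] ⇒ blocked
  3. T → J ← M — J:collider[open] ⇒ active
  4. T ← Q → E ← J ← M — Q:fork[blocks]; E:collider[open]; J:chain[blocks] ⇒ blocked
At least one path is unblocked, so d-separation fails.

No — T and M are not d-separated given {E, F, J, Q}.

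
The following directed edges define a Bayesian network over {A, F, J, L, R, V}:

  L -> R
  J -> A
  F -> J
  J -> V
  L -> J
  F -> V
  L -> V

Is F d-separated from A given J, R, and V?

3 paths connect F and A; each must be blocked for d-separation to hold:
Path 1: F → V ← L → J → A
  J is a chain here and J is conditioned on, so the path is blocked at J.
Path 2: F → V ← J → A
  J is a fork here and J is conditioned on, so the path is blocked at J.
Path 3: F → J → A
  J is a chain here and J is conditioned on, so the path is blocked at J.
Since every path is blocked, d-separation holds.

Yes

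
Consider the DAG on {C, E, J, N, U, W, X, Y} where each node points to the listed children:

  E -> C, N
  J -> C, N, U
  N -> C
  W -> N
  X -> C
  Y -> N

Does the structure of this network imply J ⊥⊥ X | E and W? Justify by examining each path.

Yes — J and X are d-separated given {E, W}.

There are 3 undirected paths between J and X; checking each against the conditioning set {E, W}:
Path 1: J → N ← E → C ← X
  N is a collider here and neither N nor any of its descendants is conditioned on, so the collider stays closed — the path is blocked at N.
Path 2: J → N → C ← X
  C is a collider here and neither C nor any of its descendants is conditioned on, so the collider stays closed — the path is blocked at C.
Path 3: J → C ← X
  C is a collider here and neither C nor any of its descendants is conditioned on, so the collider stays closed — the path is blocked at C.
Since every path is blocked, d-separation holds.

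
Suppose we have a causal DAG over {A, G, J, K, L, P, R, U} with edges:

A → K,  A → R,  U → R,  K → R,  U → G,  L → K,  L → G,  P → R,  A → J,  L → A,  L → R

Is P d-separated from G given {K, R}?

There are 6 undirected paths between P and G; checking each against the conditioning set {K, R}:
Path 1: P → R ← A ← L → G
  R is a collider and R is conditioned on, which opens it; A is a chain and A is not conditioned on; L is a fork and L is not conditioned on — no node blocks this path, so it is active.
Path 2: P → R ← A → K ← L → G
  R is a collider and R is conditioned on, which opens it; A is a fork and A is not conditioned on; K is a collider and K is conditioned on, which opens it; L is a fork and L is not conditioned on — no node blocks this path, so it is active.
Path 3: P → R ← L → G
  R is a collider and R is conditioned on, which opens it; L is a fork and L is not conditioned on — no node blocks this path, so it is active.
Path 4: P → R ← U → G
  R is a collider and R is conditioned on, which opens it; U is a fork and U is not conditioned on — no node blocks this path, so it is active.
Path 5: P → R ← K ← A ← L → G
  K is a chain here and K is conditioned on, so the path is blocked at K.
Path 6: P → R ← K ← L → G
  K is a chain here and K is conditioned on, so the path is blocked at K.
Since the path P → R ← A ← L → G is active, P and G are not d-separated given {K, R}.

No — P and G are not d-separated given {K, R}.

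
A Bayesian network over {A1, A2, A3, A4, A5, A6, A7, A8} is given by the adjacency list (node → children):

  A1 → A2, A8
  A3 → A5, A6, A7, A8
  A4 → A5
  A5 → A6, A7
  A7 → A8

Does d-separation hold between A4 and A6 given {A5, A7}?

No — A4 and A6 are not d-separated given {A5, A7}.

4 paths connect A4 and A6; each must be blocked for d-separation to hold:
Path 1: A4 → A5 → A6
  A5 is a chain here and A5 is conditioned on, so the path is blocked at A5.
Path 2: A4 → A5 → A7 → A8 ← A3 → A6
  A5 is a chain here and A5 is conditioned on, so the path is blocked at A5.
Path 3: A4 → A5 → A7 ← A3 → A6
  A5 is a chain here and A5 is conditioned on, so the path is blocked at A5.
Path 4: A4 → A5 ← A3 → A6
  A5 is a collider and A5 is conditioned on, which opens it; A3 is a fork and A3 is not conditioned on — no node blocks this path, so it is active.
At least one path is unblocked, so d-separation fails.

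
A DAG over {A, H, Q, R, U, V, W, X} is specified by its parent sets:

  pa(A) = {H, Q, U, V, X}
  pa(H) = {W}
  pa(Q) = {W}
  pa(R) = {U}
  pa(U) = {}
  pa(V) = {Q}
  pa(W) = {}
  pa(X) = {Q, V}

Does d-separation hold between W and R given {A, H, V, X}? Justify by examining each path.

No

We examine all 6 paths between W and R:
Path 1: W → Q → X ← V → A ← U → R
  V is a fork here and V is conditioned on, so the path is blocked at V.
Path 2: W → Q → X → A ← U → R
  X is a chain here and X is conditioned on, so the path is blocked at X.
Path 3: W → Q → V → X → A ← U → R
  V is a chain here and V is conditioned on, so the path is blocked at V.
Path 4: W → Q → V → A ← U → R
  V is a chain here and V is conditioned on, so the path is blocked at V.
Path 5: W → Q → A ← U → R
  Q is a chain and Q is not conditioned on; A is a collider and A is conditioned on, which opens it; U is a fork and U is not conditioned on — no node blocks this path, so it is active.
Path 6: W → H → A ← U → R
  H is a chain here and H is conditioned on, so the path is blocked at H.
Since the path W → Q → A ← U → R is active, W and R are not d-separated given {A, H, V, X}.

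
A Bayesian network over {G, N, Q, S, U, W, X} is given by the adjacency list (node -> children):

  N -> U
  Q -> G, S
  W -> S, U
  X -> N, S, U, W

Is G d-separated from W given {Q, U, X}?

We examine all 4 paths between G and W:
  1. G ← Q → S ← X → N → U ← W — Q:fork[blocks]; S:collider[blocks]; X:fork[blocks]; N:chain[open]; U:collider[open] ⇒ blocked
  2. G ← Q → S ← X → W — Q:fork[blocks]; S:collider[blocks]; X:fork[blocks] ⇒ blocked
  3. G ← Q → S ← X → U ← W — Q:fork[blocks]; S:collider[blocks]; X:fork[blocks]; U:collider[open] ⇒ blocked
  4. G ← Q → S ← W — Q:fork[blocks]; S:collider[blocks] ⇒ blocked
Since every path is blocked, d-separation holds.

Yes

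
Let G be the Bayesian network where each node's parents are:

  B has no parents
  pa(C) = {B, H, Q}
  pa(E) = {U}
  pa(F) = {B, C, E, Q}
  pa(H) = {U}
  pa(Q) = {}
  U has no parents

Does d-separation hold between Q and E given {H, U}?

6 paths connect Q and E; each must be blocked for d-separation to hold:
Path 1: Q → C ← B → F ← E
  C is a collider here and neither C nor any of its descendants is conditioned on, so the collider stays closed — the path is blocked at C.
Path 2: Q → C → F ← E
  F is a collider here and neither F nor any of its descendants is conditioned on, so the collider stays closed — the path is blocked at F.
Path 3: Q → C ← H ← U → E
  C is a collider here and neither C nor any of its descendants is conditioned on, so the collider stays closed — the path is blocked at C.
Path 4: Q → F ← B → C ← H ← U → E
  F is a collider here and neither F nor any of its descendants is conditioned on, so the collider stays closed — the path is blocked at F.
Path 5: Q → F ← C ← H ← U → E
  F is a collider here and neither F nor any of its descendants is conditioned on, so the collider stays closed — the path is blocked at F.
Path 6: Q → F ← E
  F is a collider here and neither F nor any of its descendants is conditioned on, so the collider stays closed — the path is blocked at F.
Every path is blocked, so Q and E are d-separated given {H, U}.

Yes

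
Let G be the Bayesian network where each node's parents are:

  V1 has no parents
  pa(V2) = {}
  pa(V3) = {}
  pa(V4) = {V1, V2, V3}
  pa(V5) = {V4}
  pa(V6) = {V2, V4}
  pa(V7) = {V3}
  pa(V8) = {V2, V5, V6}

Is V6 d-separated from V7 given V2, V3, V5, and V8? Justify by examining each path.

Yes — V6 and V7 are d-separated given {V2, V3, V5, V8}.

We examine all 5 paths between V6 and V7:
  1. V6 ← V4 ← V3 → V7 — V4:chain[open]; V3:fork[blocks] ⇒ blocked
  2. V6 → V8 ← V5 ← V4 ← V3 → V7 — V8:collider[open]; V5:chain[blocks]; V4:chain[open]; V3:fork[blocks] ⇒ blocked
  3. V6 → V8 ← V2 → V4 ← V3 → V7 — V8:collider[open]; V2:fork[blocks]; V4:collider[open]; V3:fork[blocks] ⇒ blocked
  4. V6 ← V2 → V4 ← V3 → V7 — V2:fork[blocks]; V4:collider[open]; V3:fork[blocks] ⇒ blocked
  5. V6 ← V2 → V8 ← V5 ← V4 ← V3 → V7 — V2:fork[blocks]; V8:collider[open]; V5:chain[blocks]; V4:chain[open]; V3:fork[blocks] ⇒ blocked
Since every path is blocked, d-separation holds.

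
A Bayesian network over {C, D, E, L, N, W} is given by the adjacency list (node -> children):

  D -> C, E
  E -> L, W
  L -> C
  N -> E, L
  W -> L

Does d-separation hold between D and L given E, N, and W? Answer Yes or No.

Enumerating the 4 paths from D to L and testing each for blocking by {E, N, W}:
  1. D → E ← N → L — E:collider[open]; N:fork[blocks] ⇒ blocked
  2. D → E → W → L — E:chain[blocks]; W:chain[blocks] ⇒ blocked
  3. D → E → L — E:chain[blocks] ⇒ blocked
  4. D → C ← L — C:collider[blocks] ⇒ blocked
Every path is blocked, so D and L are d-separated given {E, N, W}.

Yes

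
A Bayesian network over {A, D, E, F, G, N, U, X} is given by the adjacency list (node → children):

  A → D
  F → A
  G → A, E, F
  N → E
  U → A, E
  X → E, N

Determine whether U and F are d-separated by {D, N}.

There are 4 undirected paths between U and F; checking each against the conditioning set {D, N}:
Path 1: U → A ← F
  A is a collider and its descendant D is conditioned on, which opens it — no node blocks this path, so it is active.
Path 2: U → A ← G → F
  A is a collider and its descendant D is conditioned on, which opens it; G is a fork and G is not conditioned on — no node blocks this path, so it is active.
Path 3: U → E ← G → F
  E is a collider here and neither E nor any of its descendants is conditioned on, so the collider stays closed — the path is blocked at E.
Path 4: U → E ← G → A ← F
  E is a collider here and neither E nor any of its descendants is conditioned on, so the collider stays closed — the path is blocked at E.
Because an active path exists, U and F are not d-separated.

No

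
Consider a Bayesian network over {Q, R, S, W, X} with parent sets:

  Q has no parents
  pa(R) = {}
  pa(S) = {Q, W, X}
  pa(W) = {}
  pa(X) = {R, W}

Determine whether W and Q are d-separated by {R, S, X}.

There are 2 undirected paths between W and Q; checking each against the conditioning set {R, S, X}:
Path 1: W → S ← Q
  S is a collider and S is conditioned on, which opens it — no node blocks this path, so it is active.
Path 2: W → X → S ← Q
  X is a chain here and X is conditioned on, so the path is blocked at X.
At least one path is unblocked, so d-separation fails.

No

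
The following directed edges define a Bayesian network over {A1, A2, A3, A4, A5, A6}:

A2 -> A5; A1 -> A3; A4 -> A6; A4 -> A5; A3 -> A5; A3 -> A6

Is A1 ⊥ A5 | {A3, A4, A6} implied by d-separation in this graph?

Yes

We examine all 2 paths between A1 and A5:
  1. A1 → A3 → A5 — A3:chain[blocks] ⇒ blocked
  2. A1 → A3 → A6 ← A4 → A5 — A3:chain[blocks]; A6:collider[open]; A4:fork[blocks] ⇒ blocked
Every path is blocked, so A1 and A5 are d-separated given {A3, A4, A6}.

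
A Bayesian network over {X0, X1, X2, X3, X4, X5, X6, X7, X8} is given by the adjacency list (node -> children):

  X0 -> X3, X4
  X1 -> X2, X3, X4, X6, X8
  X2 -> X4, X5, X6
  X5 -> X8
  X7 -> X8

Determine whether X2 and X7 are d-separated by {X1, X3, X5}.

5 paths connect X2 and X7; each must be blocked for d-separation to hold:
Path 1: X2 → X5 → X8 ← X7
  X5 is a chain here and X5 is conditioned on, so the path is blocked at X5.
Path 2: X2 → X6 ← X1 → X8 ← X7
  X6 is a collider here and neither X6 nor any of its descendants is conditioned on, so the collider stays closed — the path is blocked at X6.
Path 3: X2 → X4 ← X0 → X3 ← X1 → X8 ← X7
  X4 is a collider here and neither X4 nor any of its descendants is conditioned on, so the collider stays closed — the path is blocked at X4.
Path 4: X2 → X4 ← X1 → X8 ← X7
  X4 is a collider here and neither X4 nor any of its descendants is conditioned on, so the collider stays closed — the path is blocked at X4.
Path 5: X2 ← X1 → X8 ← X7
  X1 is a fork here and X1 is conditioned on, so the path is blocked at X1.
Every path is blocked, so X2 and X7 are d-separated given {X1, X3, X5}.

Yes — X2 and X7 are d-separated given {X1, X3, X5}.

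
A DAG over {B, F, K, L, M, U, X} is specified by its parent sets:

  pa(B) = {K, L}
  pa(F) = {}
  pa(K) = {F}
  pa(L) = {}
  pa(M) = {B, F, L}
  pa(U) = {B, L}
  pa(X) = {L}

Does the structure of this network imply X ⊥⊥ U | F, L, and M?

Yes

4 paths connect X and U; each must be blocked for d-separation to hold:
  1. X ← L → B → U — L:fork[blocks]; B:chain[open] ⇒ blocked
  2. X ← L → U — L:fork[blocks] ⇒ blocked
  3. X ← L → M ← F → K → B → U — L:fork[blocks]; M:collider[open]; F:fork[blocks]; K:chain[open]; B:chain[open] ⇒ blocked
  4. X ← L → M ← B → U — L:fork[blocks]; M:collider[open]; B:fork[open] ⇒ blocked
Every path is blocked, so X and U are d-separated given {F, L, M}.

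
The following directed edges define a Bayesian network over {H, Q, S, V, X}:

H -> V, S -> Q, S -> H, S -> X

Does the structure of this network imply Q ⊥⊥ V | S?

Yes

There is one path between Q and V:
Path 1: Q ← S → H → V
  S is a fork here and S is conditioned on, so the path is blocked at S.
Every path is blocked, so Q and V are d-separated given {S}.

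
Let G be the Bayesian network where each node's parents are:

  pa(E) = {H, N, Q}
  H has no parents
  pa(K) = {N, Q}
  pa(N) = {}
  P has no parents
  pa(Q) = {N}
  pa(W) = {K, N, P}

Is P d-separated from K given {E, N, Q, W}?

No — P and K are not d-separated given {E, N, Q, W}.

4 paths connect P and K; each must be blocked for d-separation to hold:
Path 1: P → W ← K
  W is a collider and W is conditioned on, which opens it — no node blocks this path, so it is active.
Path 2: P → W ← N → K
  N is a fork here and N is conditioned on, so the path is blocked at N.
Path 3: P → W ← N → Q → K
  N is a fork here and N is conditioned on, so the path is blocked at N.
Path 4: P → W ← N → E ← Q → K
  N is a fork here and N is conditioned on, so the path is blocked at N.
Because an active path exists, P and K are not d-separated.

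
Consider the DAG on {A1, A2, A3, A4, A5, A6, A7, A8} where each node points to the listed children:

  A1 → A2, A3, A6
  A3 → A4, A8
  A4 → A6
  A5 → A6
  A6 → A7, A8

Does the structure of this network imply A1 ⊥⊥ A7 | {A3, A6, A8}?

Enumerating the 3 paths from A1 to A7 and testing each for blocking by {A3, A6, A8}:
Path 1: A1 → A3 → A8 ← A6 → A7
  A3 is a chain here and A3 is conditioned on, so the path is blocked at A3.
Path 2: A1 → A3 → A4 → A6 → A7
  A3 is a chain here and A3 is conditioned on, so the path is blocked at A3.
Path 3: A1 → A6 → A7
  A6 is a chain here and A6 is conditioned on, so the path is blocked at A6.
Since every path is blocked, d-separation holds.

Yes — A1 and A7 are d-separated given {A3, A6, A8}.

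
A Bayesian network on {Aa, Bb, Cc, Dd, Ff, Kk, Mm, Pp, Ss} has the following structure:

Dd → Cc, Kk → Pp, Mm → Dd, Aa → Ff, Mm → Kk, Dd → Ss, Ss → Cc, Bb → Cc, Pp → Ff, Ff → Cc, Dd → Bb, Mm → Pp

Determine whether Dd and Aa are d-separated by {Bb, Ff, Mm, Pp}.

Yes

Enumerating the 5 paths from Dd to Aa and testing each for blocking by {Bb, Ff, Mm, Pp}:
Path 1: Dd → Cc ← Ff ← Aa
  Cc is a collider here and neither Cc nor any of its descendants is conditioned on, so the collider stays closed — the path is blocked at Cc.
Path 2: Dd → Bb → Cc ← Ff ← Aa
  Bb is a chain here and Bb is conditioned on, so the path is blocked at Bb.
Path 3: Dd ← Mm → Kk → Pp → Ff ← Aa
  Mm is a fork here and Mm is conditioned on, so the path is blocked at Mm.
Path 4: Dd ← Mm → Pp → Ff ← Aa
  Mm is a fork here and Mm is conditioned on, so the path is blocked at Mm.
Path 5: Dd → Ss → Cc ← Ff ← Aa
  Cc is a collider here and neither Cc nor any of its descendants is conditioned on, so the collider stays closed — the path is blocked at Cc.
All paths are blocked; Dd ⊥ Aa | {Bb, Ff, Mm, Pp} holds.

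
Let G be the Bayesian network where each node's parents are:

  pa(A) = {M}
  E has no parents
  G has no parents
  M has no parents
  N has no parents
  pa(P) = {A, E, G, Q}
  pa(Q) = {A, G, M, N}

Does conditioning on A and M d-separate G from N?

Yes

4 paths connect G and N; each must be blocked for d-separation to hold:
Path 1: G → P ← Q ← N
  P is a collider here and neither P nor any of its descendants is conditioned on, so the collider stays closed — the path is blocked at P.
Path 2: G → P ← A ← M → Q ← N
  P is a collider here and neither P nor any of its descendants is conditioned on, so the collider stays closed — the path is blocked at P.
Path 3: G → P ← A → Q ← N
  P is a collider here and neither P nor any of its descendants is conditioned on, so the collider stays closed — the path is blocked at P.
Path 4: G → Q ← N
  Q is a collider here and neither Q nor any of its descendants is conditioned on, so the collider stays closed — the path is blocked at Q.
Since every path is blocked, d-separation holds.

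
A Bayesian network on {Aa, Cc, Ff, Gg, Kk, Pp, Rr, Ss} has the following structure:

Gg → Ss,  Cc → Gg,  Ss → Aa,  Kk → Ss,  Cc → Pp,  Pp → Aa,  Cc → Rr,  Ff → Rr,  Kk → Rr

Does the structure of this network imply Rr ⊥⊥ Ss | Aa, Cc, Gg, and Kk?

Yes — Rr and Ss are d-separated given {Aa, Cc, Gg, Kk}.

There are 3 undirected paths between Rr and Ss; checking each against the conditioning set {Aa, Cc, Gg, Kk}:
  1. Rr ← Kk → Ss — Kk:fork[blocks] ⇒ blocked
  2. Rr ← Cc → Pp → Aa ← Ss — Cc:fork[blocks]; Pp:chain[open]; Aa:collider[open] ⇒ blocked
  3. Rr ← Cc → Gg → Ss — Cc:fork[blocks]; Gg:chain[blocks] ⇒ blocked
Every path is blocked, so Rr and Ss are d-separated given {Aa, Cc, Gg, Kk}.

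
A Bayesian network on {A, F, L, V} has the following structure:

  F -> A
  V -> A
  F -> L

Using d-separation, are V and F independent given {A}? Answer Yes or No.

The only undirected path from V to F is:
  1. V → A ← F — A:collider[open] ⇒ active
At least one path is unblocked, so d-separation fails.

No — V and F are not d-separated given {A}.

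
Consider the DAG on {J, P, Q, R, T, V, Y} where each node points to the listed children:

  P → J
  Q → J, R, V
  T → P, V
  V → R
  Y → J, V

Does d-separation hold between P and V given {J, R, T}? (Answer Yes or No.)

We examine all 4 paths between P and V:
Path 1: P ← T → V
  T is a fork here and T is conditioned on, so the path is blocked at T.
Path 2: P → J ← Y → V
  J is a collider and J is conditioned on, which opens it; Y is a fork and Y is not conditioned on — no node blocks this path, so it is active.
Path 3: P → J ← Q → V
  J is a collider and J is conditioned on, which opens it; Q is a fork and Q is not conditioned on — no node blocks this path, so it is active.
Path 4: P → J ← Q → R ← V
  J is a collider and J is conditioned on, which opens it; Q is a fork and Q is not conditioned on; R is a collider and R is conditioned on, which opens it — no node blocks this path, so it is active.
Because an active path exists, P and V are not d-separated.

No — P and V are not d-separated given {J, R, T}.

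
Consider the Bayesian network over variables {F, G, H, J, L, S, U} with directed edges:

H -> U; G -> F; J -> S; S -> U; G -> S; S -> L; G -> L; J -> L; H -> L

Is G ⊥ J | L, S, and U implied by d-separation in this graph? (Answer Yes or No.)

6 paths connect G and J; each must be blocked for d-separation to hold:
  1. G → S → L ← J — S:chain[blocks]; L:collider[open] ⇒ blocked
  2. G → S → U ← H → L ← J — S:chain[blocks]; U:collider[open]; H:fork[open]; L:collider[open] ⇒ blocked
  3. G → S ← J — S:collider[open] ⇒ active
  4. G → L ← S ← J — L:collider[open]; S:chain[blocks] ⇒ blocked
  5. G → L ← H → U ← S ← J — L:collider[open]; H:fork[open]; U:collider[open]; S:chain[blocks] ⇒ blocked
  6. G → L ← J — L:collider[open] ⇒ active
Since the path G → S ← J is active, G and J are not d-separated given {L, S, U}.

No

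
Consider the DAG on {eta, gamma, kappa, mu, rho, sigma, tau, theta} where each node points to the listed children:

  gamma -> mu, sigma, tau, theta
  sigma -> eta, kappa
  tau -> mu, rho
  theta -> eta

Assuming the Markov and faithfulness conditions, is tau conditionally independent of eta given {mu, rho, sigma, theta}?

Yes

We examine all 4 paths between tau and eta:
  1. tau → mu ← gamma → theta → eta — mu:collider[open]; gamma:fork[open]; theta:chain[blocks] ⇒ blocked
  2. tau → mu ← gamma → sigma → eta — mu:collider[open]; gamma:fork[open]; sigma:chain[blocks] ⇒ blocked
  3. tau ← gamma → theta → eta — gamma:fork[open]; theta:chain[blocks] ⇒ blocked
  4. tau ← gamma → sigma → eta — gamma:fork[open]; sigma:chain[blocks] ⇒ blocked
Since every path is blocked, d-separation holds.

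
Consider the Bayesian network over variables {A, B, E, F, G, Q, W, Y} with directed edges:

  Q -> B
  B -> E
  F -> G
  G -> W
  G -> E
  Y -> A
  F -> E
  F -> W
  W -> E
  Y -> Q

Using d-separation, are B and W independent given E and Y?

Enumerating the 5 paths from B to W and testing each for blocking by {E, Y}:
  1. B → E ← G → W — E:collider[open]; G:fork[open] ⇒ active
  2. B → E ← G ← F → W — E:collider[open]; G:chain[open]; F:fork[open] ⇒ active
  3. B → E ← W — E:collider[open] ⇒ active
  4. B → E ← F → G → W — E:collider[open]; F:fork[open]; G:chain[open] ⇒ active
  5. B → E ← F → W — E:collider[open]; F:fork[open] ⇒ active
Because an active path exists, B and W are not d-separated.

No — B and W are not d-separated given {E, Y}.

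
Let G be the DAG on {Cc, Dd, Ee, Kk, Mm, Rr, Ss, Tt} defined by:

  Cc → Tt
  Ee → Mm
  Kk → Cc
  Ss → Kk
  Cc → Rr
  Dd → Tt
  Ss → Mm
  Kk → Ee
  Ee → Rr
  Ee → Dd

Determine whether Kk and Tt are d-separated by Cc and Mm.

No

We examine all 6 paths between Kk and Tt:
  1. Kk ← Ss → Mm ← Ee → Dd → Tt — Ss:fork[open]; Mm:collider[open]; Ee:fork[open]; Dd:chain[open] ⇒ active
  2. Kk ← Ss → Mm ← Ee → Rr ← Cc → Tt — Ss:fork[open]; Mm:collider[open]; Ee:fork[open]; Rr:collider[blocks]; Cc:fork[blocks] ⇒ blocked
  3. Kk → Cc → Rr ← Ee → Dd → Tt — Cc:chain[blocks]; Rr:collider[blocks]; Ee:fork[open]; Dd:chain[open] ⇒ blocked
  4. Kk → Cc → Tt — Cc:chain[blocks] ⇒ blocked
  5. Kk → Ee → Dd → Tt — Ee:chain[open]; Dd:chain[open] ⇒ active
  6. Kk → Ee → Rr ← Cc → Tt — Ee:chain[open]; Rr:collider[blocks]; Cc:fork[blocks] ⇒ blocked
Since the path Kk ← Ss → Mm ← Ee → Dd → Tt is active, Kk and Tt are not d-separated given {Cc, Mm}.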